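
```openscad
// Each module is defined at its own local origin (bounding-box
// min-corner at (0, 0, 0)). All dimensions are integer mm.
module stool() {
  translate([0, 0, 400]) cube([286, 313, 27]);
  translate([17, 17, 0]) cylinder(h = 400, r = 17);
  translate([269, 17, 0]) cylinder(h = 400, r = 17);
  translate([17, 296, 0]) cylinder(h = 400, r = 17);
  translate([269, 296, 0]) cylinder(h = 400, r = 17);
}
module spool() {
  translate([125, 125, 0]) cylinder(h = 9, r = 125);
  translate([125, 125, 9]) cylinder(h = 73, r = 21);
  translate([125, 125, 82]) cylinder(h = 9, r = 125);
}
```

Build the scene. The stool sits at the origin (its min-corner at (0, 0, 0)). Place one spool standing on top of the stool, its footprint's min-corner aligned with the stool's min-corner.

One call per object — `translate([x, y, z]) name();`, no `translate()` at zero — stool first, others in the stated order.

stool();
translate([0, 0, 427]) spool();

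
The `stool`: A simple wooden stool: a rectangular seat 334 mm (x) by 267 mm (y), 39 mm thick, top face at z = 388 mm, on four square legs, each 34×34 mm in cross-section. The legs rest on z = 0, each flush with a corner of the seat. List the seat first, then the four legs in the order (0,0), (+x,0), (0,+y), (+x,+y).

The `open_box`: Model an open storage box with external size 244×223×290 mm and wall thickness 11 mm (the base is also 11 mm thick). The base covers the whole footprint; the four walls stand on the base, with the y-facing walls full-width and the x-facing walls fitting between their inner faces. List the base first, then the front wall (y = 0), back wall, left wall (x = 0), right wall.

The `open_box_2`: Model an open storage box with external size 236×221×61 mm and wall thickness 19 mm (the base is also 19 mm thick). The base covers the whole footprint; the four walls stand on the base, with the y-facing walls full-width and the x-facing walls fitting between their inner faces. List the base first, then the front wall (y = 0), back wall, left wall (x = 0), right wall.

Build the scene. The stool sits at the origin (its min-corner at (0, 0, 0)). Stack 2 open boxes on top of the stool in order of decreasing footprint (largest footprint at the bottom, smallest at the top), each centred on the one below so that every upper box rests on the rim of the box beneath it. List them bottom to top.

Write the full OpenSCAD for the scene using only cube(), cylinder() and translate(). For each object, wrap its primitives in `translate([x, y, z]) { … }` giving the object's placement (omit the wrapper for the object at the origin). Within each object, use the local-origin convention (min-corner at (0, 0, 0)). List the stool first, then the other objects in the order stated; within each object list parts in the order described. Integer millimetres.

translate([0, 0, 349]) cube([334, 267, 39]);
cube([34, 34, 349]);
translate([300, 0, 0]) cube([34, 34, 349]);
translate([0, 233, 0]) cube([34, 34, 349]);
translate([300, 233, 0]) cube([34, 34, 349]);
translate([45, 22, 388]) {
  cube([244, 223, 11]);
  translate([0, 0, 11]) cube([244, 11, 279]);
  translate([0, 212, 11]) cube([244, 11, 279]);
  translate([0, 11, 11]) cube([11, 201, 279]);
  translate([233, 11, 11]) cube([11, 201, 279]);
}
translate([49, 23, 678]) {
  cube([236, 221, 19]);
  translate([0, 0, 19]) cube([236, 19, 42]);
  translate([0, 202, 19]) cube([236, 19, 42]);
  translate([0, 19, 19]) cube([19, 183, 42]);
  translate([217, 19, 19]) cube([19, 183, 42]);
}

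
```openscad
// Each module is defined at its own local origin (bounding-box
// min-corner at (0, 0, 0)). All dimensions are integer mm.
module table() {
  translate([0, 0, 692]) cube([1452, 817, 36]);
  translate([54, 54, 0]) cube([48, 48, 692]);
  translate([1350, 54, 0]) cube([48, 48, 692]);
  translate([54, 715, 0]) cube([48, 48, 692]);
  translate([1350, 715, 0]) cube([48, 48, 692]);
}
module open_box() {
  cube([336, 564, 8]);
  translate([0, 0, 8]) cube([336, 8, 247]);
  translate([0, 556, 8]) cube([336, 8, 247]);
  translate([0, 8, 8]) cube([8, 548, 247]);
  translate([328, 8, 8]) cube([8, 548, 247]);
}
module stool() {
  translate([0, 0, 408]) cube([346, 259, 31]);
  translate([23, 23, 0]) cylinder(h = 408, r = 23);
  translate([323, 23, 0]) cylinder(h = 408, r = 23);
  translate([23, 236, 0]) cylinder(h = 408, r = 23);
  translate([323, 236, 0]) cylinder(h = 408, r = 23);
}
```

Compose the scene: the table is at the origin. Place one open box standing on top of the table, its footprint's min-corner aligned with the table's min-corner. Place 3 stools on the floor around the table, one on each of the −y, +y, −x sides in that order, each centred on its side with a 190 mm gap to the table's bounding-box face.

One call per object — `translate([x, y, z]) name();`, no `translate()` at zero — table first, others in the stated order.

table();
translate([0, 0, 728]) open_box();
translate([553, -449, 0]) stool();
translate([553, 1007, 0]) stool();
translate([-536, 279, 0]) stool();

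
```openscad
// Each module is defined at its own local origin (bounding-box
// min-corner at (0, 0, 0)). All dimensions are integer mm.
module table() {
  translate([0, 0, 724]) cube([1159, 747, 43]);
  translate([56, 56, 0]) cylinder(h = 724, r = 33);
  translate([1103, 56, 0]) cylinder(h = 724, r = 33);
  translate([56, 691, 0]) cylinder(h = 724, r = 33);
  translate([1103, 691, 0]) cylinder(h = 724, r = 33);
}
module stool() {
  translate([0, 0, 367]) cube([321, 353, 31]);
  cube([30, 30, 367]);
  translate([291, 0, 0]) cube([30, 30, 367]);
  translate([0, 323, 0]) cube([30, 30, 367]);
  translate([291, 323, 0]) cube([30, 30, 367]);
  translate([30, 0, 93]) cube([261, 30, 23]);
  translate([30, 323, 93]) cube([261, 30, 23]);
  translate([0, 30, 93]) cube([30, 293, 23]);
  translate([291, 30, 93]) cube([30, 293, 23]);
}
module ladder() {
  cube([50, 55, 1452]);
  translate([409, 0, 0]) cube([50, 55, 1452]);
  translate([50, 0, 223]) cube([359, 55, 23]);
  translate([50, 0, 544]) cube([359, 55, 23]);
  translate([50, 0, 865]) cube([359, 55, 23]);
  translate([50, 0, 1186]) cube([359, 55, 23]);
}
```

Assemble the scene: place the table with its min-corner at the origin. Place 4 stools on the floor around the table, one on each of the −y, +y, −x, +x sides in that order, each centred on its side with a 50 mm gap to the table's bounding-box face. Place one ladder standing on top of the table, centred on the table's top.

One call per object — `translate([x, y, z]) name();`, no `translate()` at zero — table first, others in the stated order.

table();
translate([419, -403, 0]) stool();
translate([419, 797, 0]) stool();
translate([-371, 197, 0]) stool();
translate([1209, 197, 0]) stool();
translate([350, 346, 767]) ladder();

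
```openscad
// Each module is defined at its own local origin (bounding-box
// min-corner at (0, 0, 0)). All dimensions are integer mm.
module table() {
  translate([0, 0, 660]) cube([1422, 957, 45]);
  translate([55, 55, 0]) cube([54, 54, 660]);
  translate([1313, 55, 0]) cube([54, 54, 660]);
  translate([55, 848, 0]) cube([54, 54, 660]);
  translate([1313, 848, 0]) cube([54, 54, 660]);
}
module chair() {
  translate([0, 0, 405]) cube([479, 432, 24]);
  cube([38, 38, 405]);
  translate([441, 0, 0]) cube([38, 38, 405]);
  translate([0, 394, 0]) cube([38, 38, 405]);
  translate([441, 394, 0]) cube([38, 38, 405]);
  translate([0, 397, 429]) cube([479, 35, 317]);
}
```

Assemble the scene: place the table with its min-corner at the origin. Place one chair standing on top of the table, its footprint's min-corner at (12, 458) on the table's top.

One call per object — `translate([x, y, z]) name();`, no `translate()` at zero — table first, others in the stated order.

table();
translate([12, 458, 705]) chair();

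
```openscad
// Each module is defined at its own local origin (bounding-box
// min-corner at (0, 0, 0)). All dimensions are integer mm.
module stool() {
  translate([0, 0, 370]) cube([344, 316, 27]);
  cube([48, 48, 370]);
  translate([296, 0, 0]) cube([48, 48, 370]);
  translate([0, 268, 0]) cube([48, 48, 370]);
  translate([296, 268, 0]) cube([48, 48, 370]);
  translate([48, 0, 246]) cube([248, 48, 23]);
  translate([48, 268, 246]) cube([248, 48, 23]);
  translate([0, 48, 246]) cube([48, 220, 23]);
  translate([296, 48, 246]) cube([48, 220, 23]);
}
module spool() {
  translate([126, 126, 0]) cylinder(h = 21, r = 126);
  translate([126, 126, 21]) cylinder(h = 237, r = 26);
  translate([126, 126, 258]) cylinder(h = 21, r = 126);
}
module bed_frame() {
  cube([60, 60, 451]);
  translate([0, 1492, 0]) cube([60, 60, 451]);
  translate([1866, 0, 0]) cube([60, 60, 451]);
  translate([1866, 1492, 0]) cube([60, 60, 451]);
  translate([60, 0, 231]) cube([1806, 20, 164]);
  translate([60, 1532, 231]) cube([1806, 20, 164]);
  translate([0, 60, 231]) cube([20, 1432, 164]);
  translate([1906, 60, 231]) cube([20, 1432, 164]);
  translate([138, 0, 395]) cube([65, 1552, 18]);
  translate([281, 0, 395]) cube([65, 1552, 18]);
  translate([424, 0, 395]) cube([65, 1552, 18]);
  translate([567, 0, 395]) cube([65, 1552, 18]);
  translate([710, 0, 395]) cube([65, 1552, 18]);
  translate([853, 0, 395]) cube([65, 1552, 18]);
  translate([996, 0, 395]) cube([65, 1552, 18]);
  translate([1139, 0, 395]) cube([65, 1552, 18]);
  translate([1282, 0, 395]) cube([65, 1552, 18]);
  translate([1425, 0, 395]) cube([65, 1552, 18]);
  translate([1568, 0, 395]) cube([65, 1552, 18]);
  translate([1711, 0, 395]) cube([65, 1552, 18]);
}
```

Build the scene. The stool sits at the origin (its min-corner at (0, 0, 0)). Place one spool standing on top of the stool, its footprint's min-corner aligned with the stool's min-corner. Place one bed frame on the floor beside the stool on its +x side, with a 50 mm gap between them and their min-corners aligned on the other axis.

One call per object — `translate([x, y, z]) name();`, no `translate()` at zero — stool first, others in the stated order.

stool();
translate([0, 0, 397]) spool();
translate([394, 0, 0]) bed_frame();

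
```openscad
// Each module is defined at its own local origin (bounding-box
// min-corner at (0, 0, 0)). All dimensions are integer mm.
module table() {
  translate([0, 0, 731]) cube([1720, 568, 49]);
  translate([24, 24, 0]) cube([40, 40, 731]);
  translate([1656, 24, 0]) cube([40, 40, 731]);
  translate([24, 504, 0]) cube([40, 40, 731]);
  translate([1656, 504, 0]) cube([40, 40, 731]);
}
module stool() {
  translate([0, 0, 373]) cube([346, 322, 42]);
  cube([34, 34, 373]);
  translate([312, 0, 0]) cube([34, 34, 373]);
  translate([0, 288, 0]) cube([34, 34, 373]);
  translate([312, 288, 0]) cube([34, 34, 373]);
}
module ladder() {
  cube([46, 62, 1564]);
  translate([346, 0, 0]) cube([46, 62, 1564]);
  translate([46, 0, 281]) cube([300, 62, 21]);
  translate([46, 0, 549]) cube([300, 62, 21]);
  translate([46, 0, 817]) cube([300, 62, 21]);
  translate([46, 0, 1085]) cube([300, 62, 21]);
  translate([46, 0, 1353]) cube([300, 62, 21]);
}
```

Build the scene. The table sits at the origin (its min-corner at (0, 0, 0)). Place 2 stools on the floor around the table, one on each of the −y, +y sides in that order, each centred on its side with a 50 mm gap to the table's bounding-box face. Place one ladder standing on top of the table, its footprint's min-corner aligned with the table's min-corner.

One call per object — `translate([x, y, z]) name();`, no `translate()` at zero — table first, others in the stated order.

table();
translate([687, -372, 0]) stool();
translate([687, 618, 0]) stool();
translate([0, 0, 780]) ladder();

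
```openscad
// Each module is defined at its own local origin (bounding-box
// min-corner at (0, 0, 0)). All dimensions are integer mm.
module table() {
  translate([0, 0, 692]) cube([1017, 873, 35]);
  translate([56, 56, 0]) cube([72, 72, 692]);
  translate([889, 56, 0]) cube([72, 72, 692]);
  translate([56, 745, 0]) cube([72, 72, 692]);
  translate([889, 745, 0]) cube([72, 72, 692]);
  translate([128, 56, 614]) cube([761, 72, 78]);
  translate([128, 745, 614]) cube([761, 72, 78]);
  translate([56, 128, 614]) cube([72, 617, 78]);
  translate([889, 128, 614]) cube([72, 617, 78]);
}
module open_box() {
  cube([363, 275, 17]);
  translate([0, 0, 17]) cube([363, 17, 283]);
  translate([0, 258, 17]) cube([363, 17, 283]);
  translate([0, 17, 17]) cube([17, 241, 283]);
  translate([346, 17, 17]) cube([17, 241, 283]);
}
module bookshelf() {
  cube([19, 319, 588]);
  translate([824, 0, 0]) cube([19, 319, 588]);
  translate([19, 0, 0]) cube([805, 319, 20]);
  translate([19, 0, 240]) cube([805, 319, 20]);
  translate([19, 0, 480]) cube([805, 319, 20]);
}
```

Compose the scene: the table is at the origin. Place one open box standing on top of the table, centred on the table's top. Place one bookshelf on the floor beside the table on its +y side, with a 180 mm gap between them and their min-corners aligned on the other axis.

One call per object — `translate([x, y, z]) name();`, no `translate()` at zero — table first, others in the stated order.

table();
translate([327, 299, 727]) open_box();
translate([0, 1053, 0]) bookshelf();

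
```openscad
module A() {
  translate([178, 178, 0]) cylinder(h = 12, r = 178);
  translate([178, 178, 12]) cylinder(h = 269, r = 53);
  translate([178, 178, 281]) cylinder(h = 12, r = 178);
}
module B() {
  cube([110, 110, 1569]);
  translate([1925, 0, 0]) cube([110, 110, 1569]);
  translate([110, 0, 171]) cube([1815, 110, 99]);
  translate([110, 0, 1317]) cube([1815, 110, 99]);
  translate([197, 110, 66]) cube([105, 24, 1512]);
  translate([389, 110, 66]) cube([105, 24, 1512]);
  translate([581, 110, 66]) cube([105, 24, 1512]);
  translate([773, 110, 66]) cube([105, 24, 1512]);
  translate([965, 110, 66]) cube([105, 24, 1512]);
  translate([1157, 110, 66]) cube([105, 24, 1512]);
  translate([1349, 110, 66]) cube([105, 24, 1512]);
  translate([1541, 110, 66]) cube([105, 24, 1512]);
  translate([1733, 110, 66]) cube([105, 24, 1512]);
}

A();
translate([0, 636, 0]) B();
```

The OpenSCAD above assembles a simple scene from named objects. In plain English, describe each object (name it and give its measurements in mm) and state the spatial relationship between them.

A is a spool: two coaxial disc flanges of radius 178 mm and thickness 12 mm, joined by a core cylinder of radius 53 mm and height 269 mm. The lower flange rests on z = 0 and the three cylinders share a vertical axis.

B is a fence section. Two 110×110 mm posts, 1569 mm tall, stand on the floor with a clear span of 1815 mm between their inner faces. Two horizontal rails of 110×99 mm section span the gap between the posts with their undersides at z = 171 mm and z = 1317 mm, flush with the posts' −y face. 9 pickets, each 105 mm wide, 24 mm thick and 1512 mm tall, are fixed to the +y face of the rails with their bottoms at z = 66 mm, evenly spaced across the span with equal gaps (rounded down to the nearest mm) at the −x end and between each pair — any rounding remainder accumulates at the +x end.

The fence section is on the floor beside the spool on its +y side.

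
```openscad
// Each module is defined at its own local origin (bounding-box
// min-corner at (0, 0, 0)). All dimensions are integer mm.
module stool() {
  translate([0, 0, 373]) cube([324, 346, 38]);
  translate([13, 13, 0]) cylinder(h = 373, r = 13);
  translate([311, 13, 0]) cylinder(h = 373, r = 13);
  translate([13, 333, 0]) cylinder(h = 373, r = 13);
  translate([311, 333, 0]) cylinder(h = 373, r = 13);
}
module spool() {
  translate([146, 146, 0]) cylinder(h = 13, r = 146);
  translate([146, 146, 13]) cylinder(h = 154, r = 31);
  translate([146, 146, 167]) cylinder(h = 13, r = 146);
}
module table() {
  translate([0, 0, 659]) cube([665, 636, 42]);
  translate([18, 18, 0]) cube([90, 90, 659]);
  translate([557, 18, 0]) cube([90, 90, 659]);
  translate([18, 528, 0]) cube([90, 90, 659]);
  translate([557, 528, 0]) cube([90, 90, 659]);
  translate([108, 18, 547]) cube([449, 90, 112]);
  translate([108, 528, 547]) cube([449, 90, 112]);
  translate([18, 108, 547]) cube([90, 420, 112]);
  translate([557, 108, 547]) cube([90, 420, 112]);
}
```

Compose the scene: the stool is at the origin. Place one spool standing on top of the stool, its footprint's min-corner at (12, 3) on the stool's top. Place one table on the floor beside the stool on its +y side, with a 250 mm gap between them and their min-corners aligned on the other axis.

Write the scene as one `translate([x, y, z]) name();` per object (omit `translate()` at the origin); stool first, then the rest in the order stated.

stool();
translate([12, 3, 411]) spool();
translate([0, 596, 0]) table();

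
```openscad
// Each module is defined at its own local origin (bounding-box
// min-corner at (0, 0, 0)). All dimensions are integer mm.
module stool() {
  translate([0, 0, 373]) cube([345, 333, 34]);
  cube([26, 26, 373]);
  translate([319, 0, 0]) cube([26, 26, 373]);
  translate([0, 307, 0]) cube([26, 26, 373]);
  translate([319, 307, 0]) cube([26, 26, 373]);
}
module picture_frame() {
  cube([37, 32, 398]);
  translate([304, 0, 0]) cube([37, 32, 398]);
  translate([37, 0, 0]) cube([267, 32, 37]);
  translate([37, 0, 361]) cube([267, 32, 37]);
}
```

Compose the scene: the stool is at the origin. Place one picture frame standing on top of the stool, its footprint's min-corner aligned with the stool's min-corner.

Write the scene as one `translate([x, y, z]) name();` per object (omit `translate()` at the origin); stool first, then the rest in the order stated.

stool();
translate([0, 0, 407]) picture_frame();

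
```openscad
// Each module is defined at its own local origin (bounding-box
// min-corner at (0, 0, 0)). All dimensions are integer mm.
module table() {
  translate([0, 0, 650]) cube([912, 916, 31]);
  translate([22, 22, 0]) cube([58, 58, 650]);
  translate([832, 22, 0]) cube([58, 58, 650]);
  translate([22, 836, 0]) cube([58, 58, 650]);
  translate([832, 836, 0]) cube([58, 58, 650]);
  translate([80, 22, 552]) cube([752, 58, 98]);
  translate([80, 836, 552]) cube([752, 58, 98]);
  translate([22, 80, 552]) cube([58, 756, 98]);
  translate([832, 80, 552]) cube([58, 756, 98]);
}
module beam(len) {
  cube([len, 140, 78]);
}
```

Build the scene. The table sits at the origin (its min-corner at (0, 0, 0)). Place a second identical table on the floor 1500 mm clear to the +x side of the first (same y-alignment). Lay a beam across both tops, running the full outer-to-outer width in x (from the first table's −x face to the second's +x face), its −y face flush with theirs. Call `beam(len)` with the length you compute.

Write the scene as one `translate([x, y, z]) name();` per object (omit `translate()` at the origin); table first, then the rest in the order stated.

table();
translate([2412, 0, 0]) table();
translate([0, 0, 681]) beam(3324);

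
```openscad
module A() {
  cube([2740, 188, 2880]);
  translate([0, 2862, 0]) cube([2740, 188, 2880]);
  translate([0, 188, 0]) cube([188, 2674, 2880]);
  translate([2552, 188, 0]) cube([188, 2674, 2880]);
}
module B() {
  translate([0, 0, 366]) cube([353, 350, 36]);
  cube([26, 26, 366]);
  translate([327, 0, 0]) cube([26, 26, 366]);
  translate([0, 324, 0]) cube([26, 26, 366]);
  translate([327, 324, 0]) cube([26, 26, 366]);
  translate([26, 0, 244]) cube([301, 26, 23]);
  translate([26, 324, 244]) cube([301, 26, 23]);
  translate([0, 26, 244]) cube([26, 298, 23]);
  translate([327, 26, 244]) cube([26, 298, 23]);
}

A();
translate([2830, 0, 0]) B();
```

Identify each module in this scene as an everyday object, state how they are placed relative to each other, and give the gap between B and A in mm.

A is a house frame. B is a stool. The stool is on the floor beside the house frame on its +x side. The gap between the stool and the house frame is 90 mm.

The stool's nearest face is 90 mm from the house frame's +x face.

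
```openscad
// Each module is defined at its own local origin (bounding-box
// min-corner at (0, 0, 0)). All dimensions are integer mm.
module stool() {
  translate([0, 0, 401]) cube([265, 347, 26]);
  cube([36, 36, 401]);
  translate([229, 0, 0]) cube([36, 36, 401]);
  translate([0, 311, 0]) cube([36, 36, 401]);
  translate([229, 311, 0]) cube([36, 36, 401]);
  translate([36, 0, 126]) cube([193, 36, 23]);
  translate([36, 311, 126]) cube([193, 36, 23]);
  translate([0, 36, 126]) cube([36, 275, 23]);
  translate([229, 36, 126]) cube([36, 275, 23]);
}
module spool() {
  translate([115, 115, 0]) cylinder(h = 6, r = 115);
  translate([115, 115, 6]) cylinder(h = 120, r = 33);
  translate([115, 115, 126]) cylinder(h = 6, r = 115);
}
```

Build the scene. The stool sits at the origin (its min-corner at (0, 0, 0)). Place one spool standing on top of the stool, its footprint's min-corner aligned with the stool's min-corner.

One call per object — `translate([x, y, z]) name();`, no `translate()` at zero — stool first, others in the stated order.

stool();
translate([0, 0, 427]) spool();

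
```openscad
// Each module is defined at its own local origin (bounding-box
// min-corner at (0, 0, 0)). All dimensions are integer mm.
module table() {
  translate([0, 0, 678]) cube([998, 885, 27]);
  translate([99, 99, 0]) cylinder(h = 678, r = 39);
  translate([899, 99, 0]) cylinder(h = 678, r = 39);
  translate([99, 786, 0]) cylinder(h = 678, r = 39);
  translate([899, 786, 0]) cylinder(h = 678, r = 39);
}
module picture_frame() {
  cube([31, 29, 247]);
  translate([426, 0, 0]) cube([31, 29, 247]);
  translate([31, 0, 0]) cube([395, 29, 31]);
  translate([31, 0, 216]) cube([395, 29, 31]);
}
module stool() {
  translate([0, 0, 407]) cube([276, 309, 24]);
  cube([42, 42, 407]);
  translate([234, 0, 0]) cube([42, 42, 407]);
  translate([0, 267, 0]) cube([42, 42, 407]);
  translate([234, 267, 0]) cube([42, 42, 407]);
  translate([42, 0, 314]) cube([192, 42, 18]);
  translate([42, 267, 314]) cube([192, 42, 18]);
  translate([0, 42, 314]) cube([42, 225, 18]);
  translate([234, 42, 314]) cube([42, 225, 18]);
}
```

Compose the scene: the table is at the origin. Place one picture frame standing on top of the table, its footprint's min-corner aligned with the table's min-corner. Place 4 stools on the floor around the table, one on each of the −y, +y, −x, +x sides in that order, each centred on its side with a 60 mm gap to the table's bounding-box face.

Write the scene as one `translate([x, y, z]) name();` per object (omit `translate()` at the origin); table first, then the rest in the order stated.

table();
translate([0, 0, 705]) picture_frame();
translate([361, -369, 0]) stool();
translate([361, 945, 0]) stool();
translate([-336, 288, 0]) stool();
translate([1058, 288, 0]) stool();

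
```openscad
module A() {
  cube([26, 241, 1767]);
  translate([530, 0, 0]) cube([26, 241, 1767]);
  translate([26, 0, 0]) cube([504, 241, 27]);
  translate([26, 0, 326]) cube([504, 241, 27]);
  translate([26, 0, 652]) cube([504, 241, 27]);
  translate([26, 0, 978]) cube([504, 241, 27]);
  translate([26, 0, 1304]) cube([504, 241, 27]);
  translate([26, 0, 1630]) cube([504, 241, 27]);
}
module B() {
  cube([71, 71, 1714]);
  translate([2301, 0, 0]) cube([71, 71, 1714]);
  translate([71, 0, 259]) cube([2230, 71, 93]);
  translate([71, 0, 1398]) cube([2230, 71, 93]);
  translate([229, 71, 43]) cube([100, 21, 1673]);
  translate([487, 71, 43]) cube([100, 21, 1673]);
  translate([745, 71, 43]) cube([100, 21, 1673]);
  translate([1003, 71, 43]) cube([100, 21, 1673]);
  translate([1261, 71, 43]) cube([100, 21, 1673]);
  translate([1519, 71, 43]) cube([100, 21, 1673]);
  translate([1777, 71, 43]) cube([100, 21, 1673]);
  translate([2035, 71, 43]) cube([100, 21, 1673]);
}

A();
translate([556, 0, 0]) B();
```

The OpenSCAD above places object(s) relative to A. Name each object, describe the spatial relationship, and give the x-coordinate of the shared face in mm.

The bookshelf's +x face and the fence section's −x face are both at x = 556 mm.

A is a bookshelf. B is a fence section. The fence section is against the bookshelf's +x side, with their −y faces flush. The x-coordinate of the shared face is 556 mm.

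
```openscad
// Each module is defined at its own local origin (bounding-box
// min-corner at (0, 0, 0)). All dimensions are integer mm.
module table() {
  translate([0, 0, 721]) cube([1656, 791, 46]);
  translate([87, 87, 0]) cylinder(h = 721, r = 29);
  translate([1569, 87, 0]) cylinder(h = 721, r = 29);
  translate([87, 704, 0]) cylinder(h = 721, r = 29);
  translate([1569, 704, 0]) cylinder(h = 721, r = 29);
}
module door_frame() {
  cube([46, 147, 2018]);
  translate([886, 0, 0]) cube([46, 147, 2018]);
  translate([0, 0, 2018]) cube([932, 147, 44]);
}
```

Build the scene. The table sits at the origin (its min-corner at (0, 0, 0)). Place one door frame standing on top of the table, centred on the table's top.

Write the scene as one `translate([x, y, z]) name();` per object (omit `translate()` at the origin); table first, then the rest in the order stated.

table();
translate([362, 322, 767]) door_frame();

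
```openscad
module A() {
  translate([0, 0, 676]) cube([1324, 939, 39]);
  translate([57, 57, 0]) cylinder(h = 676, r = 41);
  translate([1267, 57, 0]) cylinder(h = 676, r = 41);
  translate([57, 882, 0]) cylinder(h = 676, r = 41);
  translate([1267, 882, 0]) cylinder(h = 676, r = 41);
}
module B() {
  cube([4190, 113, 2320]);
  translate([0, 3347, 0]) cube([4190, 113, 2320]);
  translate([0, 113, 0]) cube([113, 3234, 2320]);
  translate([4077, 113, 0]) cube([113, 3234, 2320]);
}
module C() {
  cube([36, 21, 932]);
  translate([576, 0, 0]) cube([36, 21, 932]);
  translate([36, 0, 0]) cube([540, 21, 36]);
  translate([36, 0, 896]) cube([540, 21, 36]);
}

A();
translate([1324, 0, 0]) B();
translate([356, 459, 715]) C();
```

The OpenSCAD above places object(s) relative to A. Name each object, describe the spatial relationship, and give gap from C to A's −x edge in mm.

A is a table. B is a house frame. C is a picture frame. The house frame is against the table's +x side, with their −y faces flush. The picture frame is on top of the table, centred. The gap from the picture frame to the table's −x edge is 356 mm.

The picture frame's min-x is at 356; the table's min-x is 0; gap = 356 mm.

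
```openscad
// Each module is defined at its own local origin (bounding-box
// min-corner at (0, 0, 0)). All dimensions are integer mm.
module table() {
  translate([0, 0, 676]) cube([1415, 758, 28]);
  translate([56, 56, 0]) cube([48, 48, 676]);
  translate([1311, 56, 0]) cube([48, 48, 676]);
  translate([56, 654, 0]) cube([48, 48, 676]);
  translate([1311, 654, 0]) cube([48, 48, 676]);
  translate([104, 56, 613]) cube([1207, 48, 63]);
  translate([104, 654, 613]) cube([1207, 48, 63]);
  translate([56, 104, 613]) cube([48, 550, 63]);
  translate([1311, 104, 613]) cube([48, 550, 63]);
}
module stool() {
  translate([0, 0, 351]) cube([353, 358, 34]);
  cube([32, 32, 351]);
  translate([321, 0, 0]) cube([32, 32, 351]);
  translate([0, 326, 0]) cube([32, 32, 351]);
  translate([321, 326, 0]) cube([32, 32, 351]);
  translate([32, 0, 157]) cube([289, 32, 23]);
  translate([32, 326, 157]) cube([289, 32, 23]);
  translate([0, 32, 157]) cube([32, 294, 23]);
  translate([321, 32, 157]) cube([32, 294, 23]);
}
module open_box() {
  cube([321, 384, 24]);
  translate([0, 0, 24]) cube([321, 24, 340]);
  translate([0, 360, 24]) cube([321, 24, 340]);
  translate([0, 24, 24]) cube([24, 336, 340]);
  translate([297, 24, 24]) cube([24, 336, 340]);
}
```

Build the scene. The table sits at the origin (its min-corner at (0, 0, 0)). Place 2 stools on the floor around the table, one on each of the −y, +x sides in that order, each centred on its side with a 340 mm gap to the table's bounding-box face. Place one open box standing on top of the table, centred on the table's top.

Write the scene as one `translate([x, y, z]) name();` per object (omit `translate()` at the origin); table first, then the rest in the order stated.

table();
translate([531, -698, 0]) stool();
translate([1755, 200, 0]) stool();
translate([547, 187, 704]) open_box();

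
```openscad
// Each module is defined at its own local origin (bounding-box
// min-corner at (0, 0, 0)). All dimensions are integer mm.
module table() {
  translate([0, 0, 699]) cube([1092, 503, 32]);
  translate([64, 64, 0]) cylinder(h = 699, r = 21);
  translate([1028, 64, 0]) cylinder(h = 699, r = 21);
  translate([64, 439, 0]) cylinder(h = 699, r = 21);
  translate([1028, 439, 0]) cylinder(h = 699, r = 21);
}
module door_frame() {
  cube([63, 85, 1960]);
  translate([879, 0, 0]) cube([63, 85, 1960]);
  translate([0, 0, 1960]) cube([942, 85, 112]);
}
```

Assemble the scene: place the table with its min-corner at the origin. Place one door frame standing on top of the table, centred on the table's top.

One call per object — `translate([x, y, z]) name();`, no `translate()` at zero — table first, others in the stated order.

table();
translate([75, 209, 731]) door_frame();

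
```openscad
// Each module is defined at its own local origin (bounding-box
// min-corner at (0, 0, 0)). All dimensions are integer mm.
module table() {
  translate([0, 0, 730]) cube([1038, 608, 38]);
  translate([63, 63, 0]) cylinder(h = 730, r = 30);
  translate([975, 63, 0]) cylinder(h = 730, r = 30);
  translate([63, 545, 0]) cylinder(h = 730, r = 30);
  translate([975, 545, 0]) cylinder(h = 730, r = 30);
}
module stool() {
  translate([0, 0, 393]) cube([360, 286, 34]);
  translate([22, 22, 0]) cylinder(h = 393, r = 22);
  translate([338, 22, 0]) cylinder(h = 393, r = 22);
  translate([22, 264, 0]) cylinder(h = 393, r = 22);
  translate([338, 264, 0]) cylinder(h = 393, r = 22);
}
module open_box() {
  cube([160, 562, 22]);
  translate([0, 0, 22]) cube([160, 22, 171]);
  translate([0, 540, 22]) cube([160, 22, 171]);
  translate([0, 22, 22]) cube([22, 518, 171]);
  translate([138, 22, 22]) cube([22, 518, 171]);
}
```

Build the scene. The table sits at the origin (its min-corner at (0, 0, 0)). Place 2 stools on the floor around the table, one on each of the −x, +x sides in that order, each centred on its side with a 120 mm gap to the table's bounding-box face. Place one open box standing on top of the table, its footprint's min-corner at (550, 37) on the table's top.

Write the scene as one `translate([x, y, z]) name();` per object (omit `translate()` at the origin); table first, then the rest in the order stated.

table();
translate([-480, 161, 0]) stool();
translate([1158, 161, 0]) stool();
translate([550, 37, 768]) open_box();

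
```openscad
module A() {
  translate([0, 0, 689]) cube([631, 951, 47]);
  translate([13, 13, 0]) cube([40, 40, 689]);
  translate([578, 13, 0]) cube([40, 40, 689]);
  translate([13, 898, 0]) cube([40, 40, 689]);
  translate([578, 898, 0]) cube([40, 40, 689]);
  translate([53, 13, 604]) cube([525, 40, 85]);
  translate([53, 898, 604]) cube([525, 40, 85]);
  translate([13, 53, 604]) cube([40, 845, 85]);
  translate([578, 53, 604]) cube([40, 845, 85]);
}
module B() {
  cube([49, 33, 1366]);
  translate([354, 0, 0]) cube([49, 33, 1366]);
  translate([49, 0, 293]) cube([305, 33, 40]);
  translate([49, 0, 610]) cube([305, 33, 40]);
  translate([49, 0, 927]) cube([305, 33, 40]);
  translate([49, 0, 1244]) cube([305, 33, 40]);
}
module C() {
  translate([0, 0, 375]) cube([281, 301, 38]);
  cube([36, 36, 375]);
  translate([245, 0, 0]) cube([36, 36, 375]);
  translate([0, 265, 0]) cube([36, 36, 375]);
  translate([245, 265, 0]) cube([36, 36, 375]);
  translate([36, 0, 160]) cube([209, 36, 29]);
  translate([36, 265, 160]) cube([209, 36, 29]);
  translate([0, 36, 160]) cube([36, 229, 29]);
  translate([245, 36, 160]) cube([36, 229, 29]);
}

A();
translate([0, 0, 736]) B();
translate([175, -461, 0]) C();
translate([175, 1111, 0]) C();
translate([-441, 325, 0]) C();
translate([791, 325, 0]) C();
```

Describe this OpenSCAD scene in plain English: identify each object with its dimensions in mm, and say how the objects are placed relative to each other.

A is a table: top 631 mm (x) × 951 mm (y), 47 mm thick, upper face at z = 736 mm, on four 40×40 mm square legs, each inset 13 mm from the nearest pair of top edges, running from z = 0 to the bottom of the top. Four apron rails, 40 mm thick and 85 mm tall, run between adjacent legs with their top edges flush with the underside of the top and their outer faces flush with the legs' outer faces.

B is a wooden ladder with two side rails of 49×33 mm section and 1366 mm height, set 403 mm apart overall. Between them run 4 rectangular rungs (33 mm deep, 40 mm thick), front faces flush with the rails' −y face. The bottom of the first rung is 293 mm above the floor and each subsequent rung is 317 mm higher than the one below.

C is a four-legged stool. The seat is a 281×301×38 mm slab whose top surface is at z = 413 mm; four square legs, each 36×36 mm in cross-section, run from the floor (z = 0) to the underside of the seat, each flush with a corner of the seat. Four stretchers, 36 mm wide and 29 mm tall, connect adjacent legs with their undersides at z = 160 mm, each running between the inner faces of the legs it joins and aligned with the legs' outer faces on the other axis.

The ladder is on top of the table. Four stools sit around the table at the −y, +y, −x, +x sides.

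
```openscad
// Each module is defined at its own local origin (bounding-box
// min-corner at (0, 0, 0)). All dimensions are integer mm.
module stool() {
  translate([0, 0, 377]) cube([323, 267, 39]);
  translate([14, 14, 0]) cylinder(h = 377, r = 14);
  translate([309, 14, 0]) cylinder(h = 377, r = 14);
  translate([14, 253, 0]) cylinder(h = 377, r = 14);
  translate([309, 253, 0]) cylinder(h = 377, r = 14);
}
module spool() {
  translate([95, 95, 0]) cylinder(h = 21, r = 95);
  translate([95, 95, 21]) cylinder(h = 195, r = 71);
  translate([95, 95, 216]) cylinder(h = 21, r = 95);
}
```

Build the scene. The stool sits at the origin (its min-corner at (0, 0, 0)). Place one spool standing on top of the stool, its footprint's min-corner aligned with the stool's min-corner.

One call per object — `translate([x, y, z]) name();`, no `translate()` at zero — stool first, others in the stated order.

stool();
translate([0, 0, 416]) spool();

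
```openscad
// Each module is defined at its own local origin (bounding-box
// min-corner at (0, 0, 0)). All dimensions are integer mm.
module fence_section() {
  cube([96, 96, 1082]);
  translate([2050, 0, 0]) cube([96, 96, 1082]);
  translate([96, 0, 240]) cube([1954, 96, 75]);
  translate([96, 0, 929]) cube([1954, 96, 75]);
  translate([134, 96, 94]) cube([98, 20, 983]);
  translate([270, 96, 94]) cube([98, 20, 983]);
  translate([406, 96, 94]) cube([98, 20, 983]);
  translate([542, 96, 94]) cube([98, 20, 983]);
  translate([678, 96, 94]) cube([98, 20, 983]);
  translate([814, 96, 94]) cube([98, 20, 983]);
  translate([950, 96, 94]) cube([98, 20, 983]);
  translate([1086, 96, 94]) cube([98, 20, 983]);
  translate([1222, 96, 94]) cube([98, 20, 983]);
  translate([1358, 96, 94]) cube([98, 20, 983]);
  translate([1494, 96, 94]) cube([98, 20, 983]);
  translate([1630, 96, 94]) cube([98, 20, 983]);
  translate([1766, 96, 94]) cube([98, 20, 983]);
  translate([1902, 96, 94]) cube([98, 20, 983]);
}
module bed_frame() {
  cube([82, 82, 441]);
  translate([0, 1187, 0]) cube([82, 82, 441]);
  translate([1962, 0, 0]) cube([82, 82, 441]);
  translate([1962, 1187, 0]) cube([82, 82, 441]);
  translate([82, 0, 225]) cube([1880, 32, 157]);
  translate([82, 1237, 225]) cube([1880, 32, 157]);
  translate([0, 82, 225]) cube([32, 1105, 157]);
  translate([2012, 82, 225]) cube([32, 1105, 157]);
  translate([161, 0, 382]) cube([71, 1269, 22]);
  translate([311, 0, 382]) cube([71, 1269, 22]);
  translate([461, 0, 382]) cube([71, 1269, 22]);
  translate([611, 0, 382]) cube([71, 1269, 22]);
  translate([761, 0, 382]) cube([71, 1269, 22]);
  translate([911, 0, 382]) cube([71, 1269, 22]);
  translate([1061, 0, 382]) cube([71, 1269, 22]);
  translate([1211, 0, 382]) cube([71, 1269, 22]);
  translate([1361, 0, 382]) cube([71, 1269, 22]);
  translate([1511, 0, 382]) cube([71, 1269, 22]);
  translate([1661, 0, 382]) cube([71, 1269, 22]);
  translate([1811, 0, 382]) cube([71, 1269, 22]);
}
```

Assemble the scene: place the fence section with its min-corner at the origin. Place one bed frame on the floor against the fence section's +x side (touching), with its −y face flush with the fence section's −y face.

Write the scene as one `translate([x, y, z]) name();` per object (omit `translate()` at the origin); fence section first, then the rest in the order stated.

fence_section();
translate([2146, 0, 0]) bed_frame();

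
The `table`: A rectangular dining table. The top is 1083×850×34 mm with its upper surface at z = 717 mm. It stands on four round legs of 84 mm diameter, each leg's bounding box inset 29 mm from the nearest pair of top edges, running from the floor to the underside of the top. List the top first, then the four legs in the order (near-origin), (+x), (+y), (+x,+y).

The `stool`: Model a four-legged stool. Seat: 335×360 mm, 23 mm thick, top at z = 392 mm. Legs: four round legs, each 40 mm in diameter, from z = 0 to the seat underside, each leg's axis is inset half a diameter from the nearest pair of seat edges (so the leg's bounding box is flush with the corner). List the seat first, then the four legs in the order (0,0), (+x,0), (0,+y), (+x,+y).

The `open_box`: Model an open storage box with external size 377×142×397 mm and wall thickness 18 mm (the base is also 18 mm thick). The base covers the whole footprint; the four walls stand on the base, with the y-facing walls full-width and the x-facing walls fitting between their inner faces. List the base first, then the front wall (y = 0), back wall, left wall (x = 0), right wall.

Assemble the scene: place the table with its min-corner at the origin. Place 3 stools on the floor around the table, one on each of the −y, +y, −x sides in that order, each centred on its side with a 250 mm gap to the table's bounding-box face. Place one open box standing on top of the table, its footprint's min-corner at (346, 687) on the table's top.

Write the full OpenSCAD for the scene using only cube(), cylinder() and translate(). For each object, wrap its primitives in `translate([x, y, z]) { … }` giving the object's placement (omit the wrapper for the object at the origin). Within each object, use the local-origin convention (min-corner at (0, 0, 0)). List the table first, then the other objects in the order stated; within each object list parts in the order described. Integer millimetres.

translate([0, 0, 683]) cube([1083, 850, 34]);
translate([71, 71, 0]) cylinder(h = 683, r = 42);
translate([1012, 71, 0]) cylinder(h = 683, r = 42);
translate([71, 779, 0]) cylinder(h = 683, r = 42);
translate([1012, 779, 0]) cylinder(h = 683, r = 42);
translate([374, -610, 0]) {
  translate([0, 0, 369]) cube([335, 360, 23]);
  translate([20, 20, 0]) cylinder(h = 369, r = 20);
  translate([315, 20, 0]) cylinder(h = 369, r = 20);
  translate([20, 340, 0]) cylinder(h = 369, r = 20);
  translate([315, 340, 0]) cylinder(h = 369, r = 20);
}
translate([374, 1100, 0]) {
  translate([0, 0, 369]) cube([335, 360, 23]);
  translate([20, 20, 0]) cylinder(h = 369, r = 20);
  translate([315, 20, 0]) cylinder(h = 369, r = 20);
  translate([20, 340, 0]) cylinder(h = 369, r = 20);
  translate([315, 340, 0]) cylinder(h = 369, r = 20);
}
translate([-585, 245, 0]) {
  translate([0, 0, 369]) cube([335, 360, 23]);
  translate([20, 20, 0]) cylinder(h = 369, r = 20);
  translate([315, 20, 0]) cylinder(h = 369, r = 20);
  translate([20, 340, 0]) cylinder(h = 369, r = 20);
  translate([315, 340, 0]) cylinder(h = 369, r = 20);
}
translate([346, 687, 717]) {
  cube([377, 142, 18]);
  translate([0, 0, 18]) cube([377, 18, 379]);
  translate([0, 124, 18]) cube([377, 18, 379]);
  translate([0, 18, 18]) cube([18, 106, 379]);
  translate([359, 18, 18]) cube([18, 106, 379]);
}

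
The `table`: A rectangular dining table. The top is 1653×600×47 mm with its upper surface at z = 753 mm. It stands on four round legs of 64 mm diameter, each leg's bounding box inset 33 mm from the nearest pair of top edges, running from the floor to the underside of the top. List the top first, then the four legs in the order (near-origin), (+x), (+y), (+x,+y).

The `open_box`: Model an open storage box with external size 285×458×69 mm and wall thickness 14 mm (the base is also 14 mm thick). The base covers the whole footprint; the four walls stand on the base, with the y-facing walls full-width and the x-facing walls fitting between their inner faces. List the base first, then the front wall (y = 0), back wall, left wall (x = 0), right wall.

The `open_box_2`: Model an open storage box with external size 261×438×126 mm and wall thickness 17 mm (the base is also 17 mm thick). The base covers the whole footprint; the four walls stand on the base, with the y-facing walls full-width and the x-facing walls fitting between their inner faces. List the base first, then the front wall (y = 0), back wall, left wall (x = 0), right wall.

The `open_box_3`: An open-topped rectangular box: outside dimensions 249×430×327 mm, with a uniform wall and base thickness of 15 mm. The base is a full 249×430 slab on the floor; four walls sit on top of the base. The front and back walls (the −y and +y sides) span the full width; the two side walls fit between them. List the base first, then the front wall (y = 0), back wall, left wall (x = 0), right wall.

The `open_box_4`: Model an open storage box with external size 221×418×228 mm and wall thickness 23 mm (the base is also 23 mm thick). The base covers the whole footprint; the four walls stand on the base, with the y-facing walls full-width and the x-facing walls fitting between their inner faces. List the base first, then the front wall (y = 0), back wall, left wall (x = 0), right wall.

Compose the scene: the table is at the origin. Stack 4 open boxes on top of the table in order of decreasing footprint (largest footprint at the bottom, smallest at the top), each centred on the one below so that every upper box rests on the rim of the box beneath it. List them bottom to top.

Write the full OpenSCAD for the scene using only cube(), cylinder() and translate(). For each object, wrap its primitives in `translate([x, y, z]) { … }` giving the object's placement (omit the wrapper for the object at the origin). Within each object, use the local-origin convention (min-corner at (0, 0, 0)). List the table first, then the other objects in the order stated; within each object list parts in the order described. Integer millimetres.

translate([0, 0, 706]) cube([1653, 600, 47]);
translate([65, 65, 0]) cylinder(h = 706, r = 32);
translate([1588, 65, 0]) cylinder(h = 706, r = 32);
translate([65, 535, 0]) cylinder(h = 706, r = 32);
translate([1588, 535, 0]) cylinder(h = 706, r = 32);
translate([684, 71, 753]) {
  cube([285, 458, 14]);
  translate([0, 0, 14]) cube([285, 14, 55]);
  translate([0, 444, 14]) cube([285, 14, 55]);
  translate([0, 14, 14]) cube([14, 430, 55]);
  translate([271, 14, 14]) cube([14, 430, 55]);
}
translate([696, 81, 822]) {
  cube([261, 438, 17]);
  translate([0, 0, 17]) cube([261, 17, 109]);
  translate([0, 421, 17]) cube([261, 17, 109]);
  translate([0, 17, 17]) cube([17, 404, 109]);
  translate([244, 17, 17]) cube([17, 404, 109]);
}
translate([702, 85, 948]) {
  cube([249, 430, 15]);
  translate([0, 0, 15]) cube([249, 15, 312]);
  translate([0, 415, 15]) cube([249, 15, 312]);
  translate([0, 15, 15]) cube([15, 400, 312]);
  translate([234, 15, 15]) cube([15, 400, 312]);
}
translate([716, 91, 1275]) {
  cube([221, 418, 23]);
  translate([0, 0, 23]) cube([221, 23, 205]);
  translate([0, 395, 23]) cube([221, 23, 205]);
  translate([0, 23, 23]) cube([23, 372, 205]);
  translate([198, 23, 23]) cube([23, 372, 205]);
}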